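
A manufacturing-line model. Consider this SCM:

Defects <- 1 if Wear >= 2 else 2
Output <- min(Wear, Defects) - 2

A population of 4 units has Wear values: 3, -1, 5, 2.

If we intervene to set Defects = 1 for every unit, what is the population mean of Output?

-1.5

Every unit gets Defects=1 under the intervention. Output values become -1, -3, -1, -1; E[Output|do(Defects=1)] = -1.5.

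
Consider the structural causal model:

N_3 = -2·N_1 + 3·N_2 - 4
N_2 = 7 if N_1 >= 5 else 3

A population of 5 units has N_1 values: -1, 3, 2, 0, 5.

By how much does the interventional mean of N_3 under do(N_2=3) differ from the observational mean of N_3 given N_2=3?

Every unit gets N_2=3 under the intervention. N_3 values become 7, -1, 1, 5, -5; E[N_3|do(N_2=3)] = 1.4.
Conditioning on N_2=3 selects the 4 unit(s) with N_1 ∈ {-1, 3, 2, 0}. Their N_3 values: 7, -1, 1, 5. Mean = 3.
Difference = 1.4 − 3 = -1.6.

-1.6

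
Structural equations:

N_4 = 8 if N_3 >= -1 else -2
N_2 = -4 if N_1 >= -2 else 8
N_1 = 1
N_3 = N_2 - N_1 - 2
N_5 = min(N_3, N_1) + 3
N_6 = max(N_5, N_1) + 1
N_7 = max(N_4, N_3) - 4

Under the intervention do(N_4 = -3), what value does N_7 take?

-7

The intervention breaks the incoming arrows to N_4: N_4 = 8 if N_3 >= -1 else -2 no longer applies, and N_4 = -3.
N_2 = -4 if N_1 >= -2 else 8  [with N_1=1]  = -4
N_3 = N_2 - N_1 - 2  [with N_2=-4, N_1=1]  = -7
N_7 = max(N_4, N_3) - 4  [with N_4=-3, N_3=-7]  = -7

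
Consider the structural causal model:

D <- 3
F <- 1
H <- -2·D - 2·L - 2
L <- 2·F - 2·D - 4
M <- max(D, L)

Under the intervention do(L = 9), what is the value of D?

3

Under do(L=9), the mechanism L <- 2·F - 2·D - 4 is discarded; L is fixed at 9.
Since D is not a descendant of the intervened variable, it is unaffected.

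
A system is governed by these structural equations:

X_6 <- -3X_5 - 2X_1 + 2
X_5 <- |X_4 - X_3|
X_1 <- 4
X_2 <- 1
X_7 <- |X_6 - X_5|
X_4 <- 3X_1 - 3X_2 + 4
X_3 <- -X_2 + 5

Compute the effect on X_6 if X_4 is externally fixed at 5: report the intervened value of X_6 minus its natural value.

24

Under do(X_4=5), the mechanism X_4 <- 3X_1 - 3X_2 + 4 is discarded; X_4 is fixed at 5.
X_3 = -X_2 + 5  [with X_2=1]  = 4
X_5 = |X_4 - X_3|  [with X_4=5, X_3=4]  = 1
X_6 = -3X_5 - 2X_1 + 2  [with X_5=1, X_1=4]  = -9
Without intervention: X_3 = -X_2 + 5  [with X_2=1]  = 4; X_4 = 3X_1 - 3X_2 + 4  [with X_1=4, X_2=1]  = 13; X_5 = |X_4 - X_3|  [with X_4=13, X_3=4]  = 9; X_6 = -3X_5 - 2X_1 + 2  [with X_5=9, X_1=4]  = -33.
Change = -9 − (-33) = 24.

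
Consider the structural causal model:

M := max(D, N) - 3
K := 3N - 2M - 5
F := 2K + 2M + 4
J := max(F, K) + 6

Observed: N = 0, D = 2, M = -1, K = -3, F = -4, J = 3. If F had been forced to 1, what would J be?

The intervention breaks the incoming arrows to F: F := 2K + 2M + 4 no longer applies, and F = 1.
M = max(D, N) - 3  [with D=2, N=0]  = -1
K = 3N - 2M - 5  [with N=0, M=-1]  = -3
J = max(F, K) + 6  [with F=1, K=-3]  = 7

7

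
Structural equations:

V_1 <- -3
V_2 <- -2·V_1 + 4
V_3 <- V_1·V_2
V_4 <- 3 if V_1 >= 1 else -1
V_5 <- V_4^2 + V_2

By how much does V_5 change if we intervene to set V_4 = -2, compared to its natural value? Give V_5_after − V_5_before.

Intervening sets V_4 = -2 and removes its equation (V_4 <- 3 if V_1 >= 1 else -1).
V_2 = -2·V_1 + 4  [with V_1=-3]  = 10
V_5 = V_4^2 + V_2  [with V_4=-2, V_2=10]  = 14
Without intervention: V_2 = -2·V_1 + 4  [with V_1=-3]  = 10; V_4 = 3 if V_1 >= 1 else -1  [with V_1=-3]  = -1; V_5 = V_4^2 + V_2  [with V_4=-1, V_2=10]  = 11.
Change = 14 − 11 = 3.

3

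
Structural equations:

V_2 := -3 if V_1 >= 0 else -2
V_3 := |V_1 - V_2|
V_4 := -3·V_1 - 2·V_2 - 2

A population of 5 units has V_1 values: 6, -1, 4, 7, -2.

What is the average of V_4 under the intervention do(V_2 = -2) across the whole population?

-6.4

Under do(V_2=-2), V_2's equation is replaced by V_2=-2 for every unit. Per-unit V_4: -16, 5, -10, -19, 8. Mean = -6.4.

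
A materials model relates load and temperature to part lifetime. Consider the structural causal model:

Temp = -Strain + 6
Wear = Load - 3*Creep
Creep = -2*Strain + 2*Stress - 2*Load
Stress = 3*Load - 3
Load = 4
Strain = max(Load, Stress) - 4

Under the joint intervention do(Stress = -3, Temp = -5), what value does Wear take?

The joint intervention fixes Stress = -3, Temp = -5, removing each variable's own equation.
Strain = max(Load, Stress) - 4  [with Load=4, Stress=-3]  = 0
Creep = -2*Strain + 2*Stress - 2*Load  [with Strain=0, Stress=-3, Load=4]  = -14
Wear = Load - 3*Creep  [with Load=4, Creep=-14]  = 46

46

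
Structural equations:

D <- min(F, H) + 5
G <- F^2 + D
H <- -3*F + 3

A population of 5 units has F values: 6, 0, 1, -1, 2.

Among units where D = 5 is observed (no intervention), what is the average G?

5.5

Conditioning on D=5 selects the 2 unit(s) with F ∈ {0, 1}. Their G values: 5, 6. Mean = 5.5.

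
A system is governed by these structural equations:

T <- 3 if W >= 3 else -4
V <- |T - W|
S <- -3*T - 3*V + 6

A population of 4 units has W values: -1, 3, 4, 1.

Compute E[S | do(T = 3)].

-8.25

Under do(T=3), T's equation is replaced by T=3 for every unit. Per-unit S: -15, -3, -6, -9. Mean = -8.25.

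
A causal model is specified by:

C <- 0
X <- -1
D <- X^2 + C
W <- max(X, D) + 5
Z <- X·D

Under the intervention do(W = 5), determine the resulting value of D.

1

Under do(W=5), the mechanism W <- max(X, D) + 5 is discarded; W is fixed at 5.
Since D is not a descendant of the intervened variable, it is unaffected.
D = X^2 + C  [with X=-1, C=0]  = 1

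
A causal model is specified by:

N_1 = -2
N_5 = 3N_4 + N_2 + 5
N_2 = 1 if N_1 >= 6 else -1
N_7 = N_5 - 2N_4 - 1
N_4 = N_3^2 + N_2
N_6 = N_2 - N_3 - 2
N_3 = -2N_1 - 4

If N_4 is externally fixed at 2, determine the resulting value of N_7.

5

The intervention breaks the incoming arrows to N_4: N_4 = N_3^2 + N_2 no longer applies, and N_4 = 2.
N_2 = 1 if N_1 >= 6 else -1  [with N_1=-2]  = -1
N_5 = 3N_4 + N_2 + 5  [with N_4=2, N_2=-1]  = 10
N_7 = N_5 - 2N_4 - 1  [with N_5=10, N_4=2]  = 5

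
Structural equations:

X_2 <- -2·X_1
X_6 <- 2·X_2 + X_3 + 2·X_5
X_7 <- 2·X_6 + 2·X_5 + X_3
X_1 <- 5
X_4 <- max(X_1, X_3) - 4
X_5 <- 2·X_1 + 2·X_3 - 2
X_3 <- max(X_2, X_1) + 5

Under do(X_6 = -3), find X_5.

28

do(X_6=-3) replaces the equation X_6 <- 2·X_2 + X_3 + 2·X_5 with the constant X_6 = -3.
Since X_5 is not a descendant of the intervened variable, it is unaffected.
X_2 = -2·X_1  [with X_1=5]  = -10
X_3 = max(X_2, X_1) + 5  [with X_2=-10, X_1=5]  = 10
X_5 = 2·X_1 + 2·X_3 - 2  [with X_1=5, X_3=10]  = 28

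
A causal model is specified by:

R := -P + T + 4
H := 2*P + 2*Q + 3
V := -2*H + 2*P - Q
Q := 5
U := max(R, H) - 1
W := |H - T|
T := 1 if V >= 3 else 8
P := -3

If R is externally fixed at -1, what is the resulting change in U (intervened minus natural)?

Intervening sets R = -1 and removes its equation (R := -P + T + 4).
H = 2*P + 2*Q + 3  [with P=-3, Q=5]  = 7
U = max(R, H) - 1  [with R=-1, H=7]  = 6
Without intervention: H = 2*P + 2*Q + 3  [with P=-3, Q=5]  = 7; V = -2*H + 2*P - Q  [with H=7, P=-3, Q=5]  = -25; T = 1 if V >= 3 else 8  [with V=-25]  = 8; R = -P + T + 4  [with P=-3, T=8]  = 15; U = max(R, H) - 1  [with R=15, H=7]  = 14.
Change = 6 − 14 = -8.

-8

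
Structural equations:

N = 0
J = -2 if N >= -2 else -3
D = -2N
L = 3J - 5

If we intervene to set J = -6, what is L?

The intervention breaks the incoming arrows to J: J = -2 if N >= -2 else -3 no longer applies, and J = -6.
L = 3J - 5  [with J=-6]  = -23

-23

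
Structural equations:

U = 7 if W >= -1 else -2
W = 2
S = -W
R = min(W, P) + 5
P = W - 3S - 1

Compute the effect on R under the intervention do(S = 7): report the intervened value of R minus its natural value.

-22

do(S=7) replaces the equation S = -W with the constant S = 7.
P = W - 3S - 1  [with W=2, S=7]  = -20
R = min(W, P) + 5  [with W=2, P=-20]  = -15
Without intervention: S = -W  [with W=2]  = -2; P = W - 3S - 1  [with W=2, S=-2]  = 7; R = min(W, P) + 5  [with W=2, P=7]  = 7.
Change = -15 − 7 = -22.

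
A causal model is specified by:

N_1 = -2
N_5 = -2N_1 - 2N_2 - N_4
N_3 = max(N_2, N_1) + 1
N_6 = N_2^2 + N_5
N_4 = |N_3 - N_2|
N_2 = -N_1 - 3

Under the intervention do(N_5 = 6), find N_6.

7

The intervention breaks the incoming arrows to N_5: N_5 = -2N_1 - 2N_2 - N_4 no longer applies, and N_5 = 6.
N_2 = -N_1 - 3  [with N_1=-2]  = -1
N_6 = N_2^2 + N_5  [with N_2=-1, N_5=6]  = 7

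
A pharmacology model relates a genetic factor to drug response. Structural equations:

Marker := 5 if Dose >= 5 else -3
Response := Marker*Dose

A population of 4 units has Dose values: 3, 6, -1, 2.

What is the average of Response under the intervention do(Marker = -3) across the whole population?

-7.5

do(Marker=-3) breaks Marker's dependence on Dose. With Marker=-3 fixed, Response across the units is -9, -18, 3, -6, mean -7.5.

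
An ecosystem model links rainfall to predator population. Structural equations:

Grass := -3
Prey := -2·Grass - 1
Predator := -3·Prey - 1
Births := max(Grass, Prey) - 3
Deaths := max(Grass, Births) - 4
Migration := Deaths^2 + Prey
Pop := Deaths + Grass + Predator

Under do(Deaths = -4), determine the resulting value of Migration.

The intervention breaks the incoming arrows to Deaths: Deaths := max(Grass, Births) - 4 no longer applies, and Deaths = -4.
Prey = -2·Grass - 1  [with Grass=-3]  = 5
Migration = Deaths^2 + Prey  [with Deaths=-4, Prey=5]  = 21

21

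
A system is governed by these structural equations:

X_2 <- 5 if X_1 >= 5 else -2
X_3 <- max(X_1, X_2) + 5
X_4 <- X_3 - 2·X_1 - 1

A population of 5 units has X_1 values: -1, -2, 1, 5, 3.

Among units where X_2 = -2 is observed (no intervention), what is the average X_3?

Observing X_2=-2 restricts to units where X_2's equation naturally yields -2: X_1 ∈ {-1, -2, 1, 3}. In that subpopulation X_3 = 4, 3, 6, 8, mean 5.25.

5.25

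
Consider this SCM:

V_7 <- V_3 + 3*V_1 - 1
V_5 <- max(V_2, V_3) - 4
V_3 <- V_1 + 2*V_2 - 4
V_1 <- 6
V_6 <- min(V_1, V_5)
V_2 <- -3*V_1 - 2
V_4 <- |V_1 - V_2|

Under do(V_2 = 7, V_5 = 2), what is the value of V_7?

33

The joint intervention fixes V_2 = 7, V_5 = 2, removing each variable's own equation.
V_3 = V_1 + 2*V_2 - 4  [with V_1=6, V_2=7]  = 16
V_7 = V_3 + 3*V_1 - 1  [with V_3=16, V_1=6]  = 33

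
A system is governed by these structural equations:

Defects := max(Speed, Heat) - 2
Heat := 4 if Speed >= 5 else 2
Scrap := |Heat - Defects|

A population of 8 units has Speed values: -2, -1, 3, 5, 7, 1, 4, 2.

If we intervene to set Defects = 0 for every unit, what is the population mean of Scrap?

Under do(Defects=0), Defects's equation is replaced by Defects=0 for every unit. Per-unit Scrap: 2, 2, 2, 4, 4, 2, 2, 2. Mean = 2.5.

2.5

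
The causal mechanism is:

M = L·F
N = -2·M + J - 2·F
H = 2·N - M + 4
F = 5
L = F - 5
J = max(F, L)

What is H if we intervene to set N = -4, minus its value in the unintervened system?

2

The intervention breaks the incoming arrows to N: N = -2·M + J - 2·F no longer applies, and N = -4.
L = F - 5  [with F=5]  = 0
M = L·F  [with L=0, F=5]  = 0
H = 2·N - M + 4  [with N=-4, M=0]  = -4
Without intervention: L = F - 5  [with F=5]  = 0; J = max(F, L)  [with F=5, L=0]  = 5; M = L·F  [with L=0, F=5]  = 0; N = -2·M + J - 2·F  [with M=0, J=5, F=5]  = -5; H = 2·N - M + 4  [with N=-5, M=0]  = -6.
Change = -4 − (-6) = 2.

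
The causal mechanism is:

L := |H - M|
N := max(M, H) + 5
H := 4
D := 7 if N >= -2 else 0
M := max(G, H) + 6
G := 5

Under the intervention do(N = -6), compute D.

0

Under do(N=-6), the mechanism N := max(M, H) + 5 is discarded; N is fixed at -6.
D = 7 if N >= -2 else 0  [with N=-6]  = 0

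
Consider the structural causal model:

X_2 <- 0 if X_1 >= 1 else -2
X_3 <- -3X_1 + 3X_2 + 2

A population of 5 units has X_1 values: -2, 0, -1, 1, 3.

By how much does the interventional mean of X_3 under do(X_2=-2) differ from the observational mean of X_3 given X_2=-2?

-3.6

Every unit gets X_2=-2 under the intervention. X_3 values become 2, -4, -1, -7, -13; E[X_3|do(X_2=-2)] = -4.6.
Conditioning on X_2=-2 selects the 3 unit(s) with X_1 ∈ {-2, 0, -1}. Their X_3 values: 2, -4, -1. Mean = -1.
Difference = -4.6 − (-1) = -3.6.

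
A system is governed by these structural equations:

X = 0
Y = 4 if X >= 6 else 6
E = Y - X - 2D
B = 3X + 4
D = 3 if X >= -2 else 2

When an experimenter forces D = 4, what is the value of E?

The intervention breaks the incoming arrows to D: D = 3 if X >= -2 else 2 no longer applies, and D = 4.
Y = 4 if X >= 6 else 6  [with X=0]  = 6
E = Y - X - 2D  [with Y=6, X=0, D=4]  = -2

-2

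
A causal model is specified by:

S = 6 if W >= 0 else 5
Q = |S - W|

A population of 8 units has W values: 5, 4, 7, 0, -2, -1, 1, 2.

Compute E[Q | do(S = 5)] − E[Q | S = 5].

Under do(S=5), S's equation is replaced by S=5 for every unit. Per-unit Q: 0, 1, 2, 5, 7, 6, 4, 3. Mean = 3.5.
Observing S=5 restricts to units where S's equation naturally yields 5: W ∈ {-2, -1}. In that subpopulation Q = 7, 6, mean 6.5.
Difference = 3.5 − 6.5 = -3.

-3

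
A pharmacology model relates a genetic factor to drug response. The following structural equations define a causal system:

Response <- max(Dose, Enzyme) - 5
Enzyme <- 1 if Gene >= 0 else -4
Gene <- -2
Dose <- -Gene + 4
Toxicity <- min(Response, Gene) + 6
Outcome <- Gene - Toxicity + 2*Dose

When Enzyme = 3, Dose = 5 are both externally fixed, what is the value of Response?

The joint intervention fixes Enzyme = 3, Dose = 5, removing each variable's own equation.
Response = max(Dose, Enzyme) - 5  [with Dose=5, Enzyme=3]  = 0

0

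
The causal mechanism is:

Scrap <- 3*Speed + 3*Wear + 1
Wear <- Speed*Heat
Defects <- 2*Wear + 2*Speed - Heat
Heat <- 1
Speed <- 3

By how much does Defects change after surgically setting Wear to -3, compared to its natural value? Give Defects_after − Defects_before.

-12

The intervention breaks the incoming arrows to Wear: Wear <- Speed*Heat no longer applies, and Wear = -3.
Defects = 2*Wear + 2*Speed - Heat  [with Wear=-3, Speed=3, Heat=1]  = -1
Without intervention: Wear = Speed*Heat  [with Speed=3, Heat=1]  = 3; Defects = 2*Wear + 2*Speed - Heat  [with Wear=3, Speed=3, Heat=1]  = 11.
Change = -1 − 11 = -12.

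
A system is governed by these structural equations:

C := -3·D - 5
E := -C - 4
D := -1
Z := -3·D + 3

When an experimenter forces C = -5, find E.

1

Under do(C=-5), the mechanism C := -3·D - 5 is discarded; C is fixed at -5.
E = -C - 4  [with C=-5]  = 1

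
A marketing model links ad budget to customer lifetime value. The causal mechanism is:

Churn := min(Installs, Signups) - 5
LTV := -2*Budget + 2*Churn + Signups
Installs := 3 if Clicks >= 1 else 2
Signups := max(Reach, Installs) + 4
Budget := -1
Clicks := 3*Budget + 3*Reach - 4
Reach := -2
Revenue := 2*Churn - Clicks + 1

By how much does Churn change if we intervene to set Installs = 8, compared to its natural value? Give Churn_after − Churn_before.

6

Under do(Installs=8), the mechanism Installs := 3 if Clicks >= 1 else 2 is discarded; Installs is fixed at 8.
Signups = max(Reach, Installs) + 4  [with Reach=-2, Installs=8]  = 12
Churn = min(Installs, Signups) - 5  [with Installs=8, Signups=12]  = 3
Without intervention: Clicks = 3*Budget + 3*Reach - 4  [with Budget=-1, Reach=-2]  = -13; Installs = 3 if Clicks >= 1 else 2  [with Clicks=-13]  = 2; Signups = max(Reach, Installs) + 4  [with Reach=-2, Installs=2]  = 6; Churn = min(Installs, Signups) - 5  [with Installs=2, Signups=6]  = -3.
Change = 3 − (-3) = 6.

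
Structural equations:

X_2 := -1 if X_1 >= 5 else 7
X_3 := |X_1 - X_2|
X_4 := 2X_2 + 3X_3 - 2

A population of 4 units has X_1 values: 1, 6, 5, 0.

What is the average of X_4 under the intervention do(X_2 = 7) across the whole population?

Every unit gets X_2=7 under the intervention. X_4 values become 30, 15, 18, 33; E[X_4|do(X_2=7)] = 24.

24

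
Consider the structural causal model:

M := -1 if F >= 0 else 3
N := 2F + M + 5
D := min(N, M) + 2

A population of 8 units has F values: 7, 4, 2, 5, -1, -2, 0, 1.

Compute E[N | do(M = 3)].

Under do(M=3), M's equation is replaced by M=3 for every unit. Per-unit N: 22, 16, 12, 18, 6, 4, 8, 10. Mean = 12.

12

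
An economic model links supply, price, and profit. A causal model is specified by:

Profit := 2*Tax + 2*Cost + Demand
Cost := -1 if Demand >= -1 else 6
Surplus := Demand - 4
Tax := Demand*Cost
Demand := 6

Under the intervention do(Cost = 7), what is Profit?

104

Under do(Cost=7), the mechanism Cost := -1 if Demand >= -1 else 6 is discarded; Cost is fixed at 7.
Tax = Demand*Cost  [with Demand=6, Cost=7]  = 42
Profit = 2*Tax + 2*Cost + Demand  [with Tax=42, Cost=7, Demand=6]  = 104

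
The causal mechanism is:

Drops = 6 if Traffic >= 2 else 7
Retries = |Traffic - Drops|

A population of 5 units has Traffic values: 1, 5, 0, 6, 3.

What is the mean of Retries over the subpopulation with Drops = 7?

6.5

Conditioning on Drops=7 selects the 2 unit(s) with Traffic ∈ {1, 0}. Their Retries values: 6, 7. Mean = 6.5.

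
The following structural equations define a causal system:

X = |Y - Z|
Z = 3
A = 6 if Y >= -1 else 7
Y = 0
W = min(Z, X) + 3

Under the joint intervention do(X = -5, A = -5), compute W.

Setting X = -5, A = -5 by intervention discards those variables' equations.
W = min(Z, X) + 3  [with Z=3, X=-5]  = -2

-2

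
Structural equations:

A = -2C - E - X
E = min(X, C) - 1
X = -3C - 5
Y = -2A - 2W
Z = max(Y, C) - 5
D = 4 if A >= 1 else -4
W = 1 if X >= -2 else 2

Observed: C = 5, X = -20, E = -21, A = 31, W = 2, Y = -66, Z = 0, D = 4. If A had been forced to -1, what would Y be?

-2

Under do(A=-1), the mechanism A = -2C - E - X is discarded; A is fixed at -1.
X = -3C - 5  [with C=5]  = -20
W = 1 if X >= -2 else 2  [with X=-20]  = 2
Y = -2A - 2W  [with A=-1, W=2]  = -2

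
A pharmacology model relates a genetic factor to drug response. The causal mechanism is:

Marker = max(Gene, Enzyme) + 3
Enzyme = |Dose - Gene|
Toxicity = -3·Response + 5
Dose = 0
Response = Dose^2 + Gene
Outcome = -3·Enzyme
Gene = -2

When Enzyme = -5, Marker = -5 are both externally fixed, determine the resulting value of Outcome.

15

Under do(Enzyme = -5, Marker = -5), each intervened variable's structural equation is replaced by its fixed value.
Outcome = -3·Enzyme  [with Enzyme=-5]  = 15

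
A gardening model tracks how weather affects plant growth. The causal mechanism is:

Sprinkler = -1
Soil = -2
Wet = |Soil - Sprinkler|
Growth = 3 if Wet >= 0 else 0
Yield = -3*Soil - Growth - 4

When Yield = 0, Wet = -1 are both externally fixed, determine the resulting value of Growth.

Under do(Yield = 0, Wet = -1), each intervened variable's structural equation is replaced by its fixed value.
Growth = 3 if Wet >= 0 else 0  [with Wet=-1]  = 0

0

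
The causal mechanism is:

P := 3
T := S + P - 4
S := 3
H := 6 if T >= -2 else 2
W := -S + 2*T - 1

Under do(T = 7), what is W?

10

The intervention breaks the incoming arrows to T: T := S + P - 4 no longer applies, and T = 7.
W = -S + 2*T - 1  [with S=3, T=7]  = 10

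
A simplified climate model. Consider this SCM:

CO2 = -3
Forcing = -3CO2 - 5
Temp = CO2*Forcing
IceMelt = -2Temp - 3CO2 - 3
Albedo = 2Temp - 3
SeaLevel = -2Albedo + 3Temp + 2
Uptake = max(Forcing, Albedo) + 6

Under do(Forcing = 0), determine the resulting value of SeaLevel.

8

Under do(Forcing=0), the mechanism Forcing = -3CO2 - 5 is discarded; Forcing is fixed at 0.
Temp = CO2*Forcing  [with CO2=-3, Forcing=0]  = 0
Albedo = 2Temp - 3  [with Temp=0]  = -3
SeaLevel = -2Albedo + 3Temp + 2  [with Albedo=-3, Temp=0]  = 8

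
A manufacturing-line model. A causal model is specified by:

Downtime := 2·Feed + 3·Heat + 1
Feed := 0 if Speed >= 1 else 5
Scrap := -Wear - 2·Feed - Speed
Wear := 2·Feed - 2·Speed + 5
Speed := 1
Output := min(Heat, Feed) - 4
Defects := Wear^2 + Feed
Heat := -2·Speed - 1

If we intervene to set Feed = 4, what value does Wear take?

Under do(Feed=4), the mechanism Feed := 0 if Speed >= 1 else 5 is discarded; Feed is fixed at 4.
Wear = 2·Feed - 2·Speed + 5  [with Feed=4, Speed=1]  = 11

11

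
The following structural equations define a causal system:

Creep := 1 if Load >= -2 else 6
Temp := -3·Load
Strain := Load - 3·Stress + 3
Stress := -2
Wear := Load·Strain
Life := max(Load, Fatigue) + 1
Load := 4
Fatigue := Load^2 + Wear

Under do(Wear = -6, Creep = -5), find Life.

11

Under do(Wear = -6, Creep = -5), each intervened variable's structural equation is replaced by its fixed value.
Fatigue = Load^2 + Wear  [with Load=4, Wear=-6]  = 10
Life = max(Load, Fatigue) + 1  [with Load=4, Fatigue=10]  = 11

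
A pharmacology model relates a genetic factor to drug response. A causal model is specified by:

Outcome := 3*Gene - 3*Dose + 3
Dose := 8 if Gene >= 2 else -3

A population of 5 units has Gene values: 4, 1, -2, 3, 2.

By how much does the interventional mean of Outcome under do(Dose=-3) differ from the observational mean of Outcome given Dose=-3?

do(Dose=-3) breaks Dose's dependence on Gene. With Dose=-3 fixed, Outcome across the units is 24, 15, 6, 21, 18, mean 16.8.
E[Outcome|Dose=-3] averages over only the 2 units with Dose=-3 (Gene = 1, -2): Outcome = 15, 6, mean 10.5.
Difference = 16.8 − 10.5 = 6.3.

6.3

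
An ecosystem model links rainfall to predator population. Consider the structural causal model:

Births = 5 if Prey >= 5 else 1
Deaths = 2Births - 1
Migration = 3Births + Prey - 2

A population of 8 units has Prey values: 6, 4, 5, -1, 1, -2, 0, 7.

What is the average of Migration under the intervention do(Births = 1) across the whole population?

3.5

do(Births=1) breaks Births's dependence on Prey. With Births=1 fixed, Migration across the units is 7, 5, 6, 0, 2, -1, 1, 8, mean 3.5.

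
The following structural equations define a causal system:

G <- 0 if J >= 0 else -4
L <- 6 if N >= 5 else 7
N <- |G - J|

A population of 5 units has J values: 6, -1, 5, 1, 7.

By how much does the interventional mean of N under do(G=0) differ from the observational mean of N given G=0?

-0.75

Under do(G=0), G's equation is replaced by G=0 for every unit. Per-unit N: 6, 1, 5, 1, 7. Mean = 4.
Conditioning on G=0 selects the 4 unit(s) with J ∈ {6, 5, 1, 7}. Their N values: 6, 5, 1, 7. Mean = 4.75.
Difference = 4 − 4.75 = -0.75.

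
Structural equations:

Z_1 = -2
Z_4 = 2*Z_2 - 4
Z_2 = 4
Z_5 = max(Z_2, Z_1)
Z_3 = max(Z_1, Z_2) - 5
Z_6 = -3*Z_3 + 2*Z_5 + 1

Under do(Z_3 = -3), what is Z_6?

18

The intervention breaks the incoming arrows to Z_3: Z_3 = max(Z_1, Z_2) - 5 no longer applies, and Z_3 = -3.
Z_5 = max(Z_2, Z_1)  [with Z_2=4, Z_1=-2]  = 4
Z_6 = -3*Z_3 + 2*Z_5 + 1  [with Z_3=-3, Z_5=4]  = 18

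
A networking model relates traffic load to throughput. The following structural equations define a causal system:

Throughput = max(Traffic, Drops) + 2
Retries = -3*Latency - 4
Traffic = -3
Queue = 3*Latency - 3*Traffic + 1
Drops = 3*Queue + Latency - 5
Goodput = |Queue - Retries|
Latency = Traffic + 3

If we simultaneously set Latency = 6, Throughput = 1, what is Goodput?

Setting Latency = 6, Throughput = 1 by intervention discards those variables' equations.
Queue = 3*Latency - 3*Traffic + 1  [with Latency=6, Traffic=-3]  = 28
Retries = -3*Latency - 4  [with Latency=6]  = -22
Goodput = |Queue - Retries|  [with Queue=28, Retries=-22]  = 50

50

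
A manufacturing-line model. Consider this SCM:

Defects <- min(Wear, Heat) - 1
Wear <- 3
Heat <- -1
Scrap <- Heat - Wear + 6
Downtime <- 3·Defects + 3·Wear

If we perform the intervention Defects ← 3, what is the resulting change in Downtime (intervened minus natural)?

do(Defects=3) replaces the equation Defects <- min(Wear, Heat) - 1 with the constant Defects = 3.
Downtime = 3·Defects + 3·Wear  [with Defects=3, Wear=3]  = 18
Without intervention: Defects = min(Wear, Heat) - 1  [with Wear=3, Heat=-1]  = -2; Downtime = 3·Defects + 3·Wear  [with Defects=-2, Wear=3]  = 3.
Change = 18 − 3 = 15.

15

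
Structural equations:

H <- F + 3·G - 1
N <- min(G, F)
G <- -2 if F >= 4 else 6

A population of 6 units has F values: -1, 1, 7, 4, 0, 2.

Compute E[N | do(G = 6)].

2

The intervention sets G=6 in all 6 units regardless of F. Recomputing N per unit gives -1, 1, 6, 4, 0, 2; average 2.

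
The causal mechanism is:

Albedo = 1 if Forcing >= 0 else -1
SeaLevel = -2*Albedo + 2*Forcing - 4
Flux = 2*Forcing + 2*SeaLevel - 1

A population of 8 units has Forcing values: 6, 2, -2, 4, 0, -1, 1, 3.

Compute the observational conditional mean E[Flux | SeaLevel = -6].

E[Flux|SeaLevel=-6] averages over only the 2 units with SeaLevel=-6 (Forcing = -2, 0): Flux = -17, -13, mean -15.

-15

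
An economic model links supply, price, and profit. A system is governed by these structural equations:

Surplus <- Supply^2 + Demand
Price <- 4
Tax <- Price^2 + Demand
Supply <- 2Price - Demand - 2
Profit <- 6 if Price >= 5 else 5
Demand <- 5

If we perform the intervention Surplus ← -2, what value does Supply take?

do(Surplus=-2) replaces the equation Surplus <- Supply^2 + Demand with the constant Surplus = -2.
Supply is not downstream of the intervention, so its value is determined by the original equations.
Supply = 2Price - Demand - 2  [with Price=4, Demand=5]  = 1

1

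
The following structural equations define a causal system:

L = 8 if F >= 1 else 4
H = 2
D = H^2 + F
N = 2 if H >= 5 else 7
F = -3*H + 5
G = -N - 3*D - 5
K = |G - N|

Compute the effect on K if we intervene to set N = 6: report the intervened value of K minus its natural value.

-2

Under do(N=6), the mechanism N = 2 if H >= 5 else 7 is discarded; N is fixed at 6.
F = -3*H + 5  [with H=2]  = -1
D = H^2 + F  [with H=2, F=-1]  = 3
G = -N - 3*D - 5  [with N=6, D=3]  = -20
K = |G - N|  [with G=-20, N=6]  = 26
Without intervention: F = -3*H + 5  [with H=2]  = -1; D = H^2 + F  [with H=2, F=-1]  = 3; N = 2 if H >= 5 else 7  [with H=2]  = 7; G = -N - 3*D - 5  [with N=7, D=3]  = -21; K = |G - N|  [with G=-21, N=7]  = 28.
Change = 26 − 28 = -2.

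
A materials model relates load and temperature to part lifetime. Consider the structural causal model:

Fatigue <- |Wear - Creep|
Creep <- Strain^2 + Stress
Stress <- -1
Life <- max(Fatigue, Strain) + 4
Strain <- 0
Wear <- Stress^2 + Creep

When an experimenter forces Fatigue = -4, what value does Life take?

The intervention breaks the incoming arrows to Fatigue: Fatigue <- |Wear - Creep| no longer applies, and Fatigue = -4.
Life = max(Fatigue, Strain) + 4  [with Fatigue=-4, Strain=0]  = 4

4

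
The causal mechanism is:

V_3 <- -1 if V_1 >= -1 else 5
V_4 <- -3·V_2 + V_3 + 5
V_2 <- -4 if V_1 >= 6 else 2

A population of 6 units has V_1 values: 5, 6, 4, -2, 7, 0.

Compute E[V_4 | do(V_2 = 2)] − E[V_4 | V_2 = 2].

Under do(V_2=2), V_2's equation is replaced by V_2=2 for every unit. Per-unit V_4: -2, -2, -2, 4, -2, -2. Mean = -1.
Observing V_2=2 restricts to units where V_2's equation naturally yields 2: V_1 ∈ {5, 4, -2, 0}. In that subpopulation V_4 = -2, -2, 4, -2, mean -0.5.
Difference = -1 − (-0.5) = -0.5.

-0.5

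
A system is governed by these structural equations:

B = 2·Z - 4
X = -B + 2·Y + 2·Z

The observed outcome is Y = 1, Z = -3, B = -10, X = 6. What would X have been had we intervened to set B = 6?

The intervention breaks the incoming arrows to B: B = 2·Z - 4 no longer applies, and B = 6.
X = -B + 2·Y + 2·Z  [with B=6, Y=1, Z=-3]  = -10

-10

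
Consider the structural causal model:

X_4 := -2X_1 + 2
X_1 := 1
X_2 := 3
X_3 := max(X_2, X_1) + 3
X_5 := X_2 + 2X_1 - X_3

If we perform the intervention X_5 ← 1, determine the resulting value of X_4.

0

The intervention breaks the incoming arrows to X_5: X_5 := X_2 + 2X_1 - X_3 no longer applies, and X_5 = 1.
Since X_4 is not a descendant of the intervened variable, it is unaffected.
X_4 = -2X_1 + 2  [with X_1=1]  = 0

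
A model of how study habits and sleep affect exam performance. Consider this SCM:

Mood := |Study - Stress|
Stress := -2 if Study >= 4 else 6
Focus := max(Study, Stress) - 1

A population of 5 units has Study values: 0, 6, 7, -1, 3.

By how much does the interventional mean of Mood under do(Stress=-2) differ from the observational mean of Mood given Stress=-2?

-3.5

The intervention sets Stress=-2 in all 5 units regardless of Study. Recomputing Mood per unit gives 2, 8, 9, 1, 5; average 5.
Observing Stress=-2 restricts to units where Stress's equation naturally yields -2: Study ∈ {6, 7}. In that subpopulation Mood = 8, 9, mean 8.5.
Difference = 5 − 8.5 = -3.5.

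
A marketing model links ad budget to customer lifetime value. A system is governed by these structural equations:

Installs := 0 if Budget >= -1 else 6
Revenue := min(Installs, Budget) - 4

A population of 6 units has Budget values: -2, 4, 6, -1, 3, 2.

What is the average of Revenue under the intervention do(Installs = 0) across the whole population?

Every unit gets Installs=0 under the intervention. Revenue values become -6, -4, -4, -5, -4, -4; E[Revenue|do(Installs=0)] = -4.5.

-4.5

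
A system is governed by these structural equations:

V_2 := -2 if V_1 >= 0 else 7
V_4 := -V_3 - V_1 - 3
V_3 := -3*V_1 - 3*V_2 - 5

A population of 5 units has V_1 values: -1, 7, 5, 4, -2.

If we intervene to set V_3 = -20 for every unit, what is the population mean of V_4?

14.4

Under do(V_3=-20), V_3's equation is replaced by V_3=-20 for every unit. Per-unit V_4: 18, 10, 12, 13, 19. Mean = 14.4.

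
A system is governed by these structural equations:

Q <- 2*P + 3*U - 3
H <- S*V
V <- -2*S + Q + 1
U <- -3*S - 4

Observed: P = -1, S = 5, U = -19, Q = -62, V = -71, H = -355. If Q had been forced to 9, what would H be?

Under do(Q=9), the mechanism Q <- 2*P + 3*U - 3 is discarded; Q is fixed at 9.
V = -2*S + Q + 1  [with S=5, Q=9]  = 0
H = S*V  [with S=5, V=0]  = 0

0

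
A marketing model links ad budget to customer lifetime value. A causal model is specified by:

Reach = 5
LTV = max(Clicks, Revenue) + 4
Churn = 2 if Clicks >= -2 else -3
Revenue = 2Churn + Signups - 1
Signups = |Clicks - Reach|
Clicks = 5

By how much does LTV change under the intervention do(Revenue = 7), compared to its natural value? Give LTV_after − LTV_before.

The intervention breaks the incoming arrows to Revenue: Revenue = 2Churn + Signups - 1 no longer applies, and Revenue = 7.
LTV = max(Clicks, Revenue) + 4  [with Clicks=5, Revenue=7]  = 11
Without intervention: Signups = |Clicks - Reach|  [with Clicks=5, Reach=5]  = 0; Churn = 2 if Clicks >= -2 else -3  [with Clicks=5]  = 2; Revenue = 2Churn + Signups - 1  [with Churn=2, Signups=0]  = 3; LTV = max(Clicks, Revenue) + 4  [with Clicks=5, Revenue=3]  = 9.
Change = 11 − 9 = 2.

2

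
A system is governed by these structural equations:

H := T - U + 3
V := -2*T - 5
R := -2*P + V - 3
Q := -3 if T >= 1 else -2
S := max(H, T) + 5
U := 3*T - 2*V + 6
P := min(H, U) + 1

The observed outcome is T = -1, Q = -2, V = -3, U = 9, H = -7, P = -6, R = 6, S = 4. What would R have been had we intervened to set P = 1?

Intervening sets P = 1 and removes its equation (P := min(H, U) + 1).
V = -2*T - 5  [with T=-1]  = -3
R = -2*P + V - 3  [with P=1, V=-3]  = -8

-8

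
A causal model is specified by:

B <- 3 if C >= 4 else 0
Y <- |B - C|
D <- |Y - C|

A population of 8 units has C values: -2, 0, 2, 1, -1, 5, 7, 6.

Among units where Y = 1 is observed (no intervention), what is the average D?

1

Observing Y=1 restricts to units where Y's equation naturally yields 1: C ∈ {1, -1}. In that subpopulation D = 0, 2, mean 1.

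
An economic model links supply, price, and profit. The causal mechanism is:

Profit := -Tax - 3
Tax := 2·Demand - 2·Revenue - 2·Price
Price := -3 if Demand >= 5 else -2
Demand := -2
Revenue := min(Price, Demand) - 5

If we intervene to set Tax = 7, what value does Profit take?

Intervening sets Tax = 7 and removes its equation (Tax := 2·Demand - 2·Revenue - 2·Price).
Profit = -Tax - 3  [with Tax=7]  = -10

-10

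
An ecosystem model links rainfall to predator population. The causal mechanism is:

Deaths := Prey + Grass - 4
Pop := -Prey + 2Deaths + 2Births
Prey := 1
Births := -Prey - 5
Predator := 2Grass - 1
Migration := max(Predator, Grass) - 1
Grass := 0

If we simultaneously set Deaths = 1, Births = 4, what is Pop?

Setting Deaths = 1, Births = 4 by intervention discards those variables' equations.
Pop = -Prey + 2Deaths + 2Births  [with Prey=1, Deaths=1, Births=4]  = 9

9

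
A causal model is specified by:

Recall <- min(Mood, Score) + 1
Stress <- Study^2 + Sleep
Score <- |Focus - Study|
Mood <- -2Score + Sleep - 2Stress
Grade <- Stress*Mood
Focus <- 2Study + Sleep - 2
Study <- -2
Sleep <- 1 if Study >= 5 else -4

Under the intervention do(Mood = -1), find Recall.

Intervening sets Mood = -1 and removes its equation (Mood <- -2Score + Sleep - 2Stress).
Sleep = 1 if Study >= 5 else -4  [with Study=-2]  = -4
Focus = 2Study + Sleep - 2  [with Study=-2, Sleep=-4]  = -10
Score = |Focus - Study|  [with Focus=-10, Study=-2]  = 8
Recall = min(Mood, Score) + 1  [with Mood=-1, Score=8]  = 0

0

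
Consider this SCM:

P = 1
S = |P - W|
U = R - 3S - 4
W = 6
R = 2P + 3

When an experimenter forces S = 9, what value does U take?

Intervening sets S = 9 and removes its equation (S = |P - W|).
R = 2P + 3  [with P=1]  = 5
U = R - 3S - 4  [with R=5, S=9]  = -26

-26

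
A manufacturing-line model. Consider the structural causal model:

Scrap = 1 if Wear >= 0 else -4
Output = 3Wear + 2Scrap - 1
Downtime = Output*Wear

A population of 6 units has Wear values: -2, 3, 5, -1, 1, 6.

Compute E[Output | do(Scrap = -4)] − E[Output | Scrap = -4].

10.5

The intervention sets Scrap=-4 in all 6 units regardless of Wear. Recomputing Output per unit gives -15, 0, 6, -12, -6, 9; average -3.
E[Output|Scrap=-4] averages over only the 2 units with Scrap=-4 (Wear = -2, -1): Output = -15, -12, mean -13.5.
Difference = -3 − (-13.5) = 10.5.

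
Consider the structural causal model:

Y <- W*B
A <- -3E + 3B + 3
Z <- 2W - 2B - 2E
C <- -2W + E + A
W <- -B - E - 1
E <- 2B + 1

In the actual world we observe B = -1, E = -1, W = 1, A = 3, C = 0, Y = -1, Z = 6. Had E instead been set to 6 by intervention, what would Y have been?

6

Under do(E=6), the mechanism E <- 2B + 1 is discarded; E is fixed at 6.
W = -B - E - 1  [with B=-1, E=6]  = -6
Y = W*B  [with W=-6, B=-1]  = 6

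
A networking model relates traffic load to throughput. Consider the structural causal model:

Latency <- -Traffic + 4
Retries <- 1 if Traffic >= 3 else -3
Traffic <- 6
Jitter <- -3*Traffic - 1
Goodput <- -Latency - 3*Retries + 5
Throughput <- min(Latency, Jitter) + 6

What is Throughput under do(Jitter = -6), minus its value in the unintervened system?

13

Intervening sets Jitter = -6 and removes its equation (Jitter <- -3*Traffic - 1).
Latency = -Traffic + 4  [with Traffic=6]  = -2
Throughput = min(Latency, Jitter) + 6  [with Latency=-2, Jitter=-6]  = 0
Without intervention: Latency = -Traffic + 4  [with Traffic=6]  = -2; Jitter = -3*Traffic - 1  [with Traffic=6]  = -19; Throughput = min(Latency, Jitter) + 6  [with Latency=-2, Jitter=-19]  = -13.
Change = 0 − (-13) = 13.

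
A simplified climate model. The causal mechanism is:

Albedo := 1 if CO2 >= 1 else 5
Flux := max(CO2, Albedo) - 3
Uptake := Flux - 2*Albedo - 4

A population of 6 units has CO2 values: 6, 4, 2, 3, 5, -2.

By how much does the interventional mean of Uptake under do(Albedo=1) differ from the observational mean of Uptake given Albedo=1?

do(Albedo=1) breaks Albedo's dependence on CO2. With Albedo=1 fixed, Uptake across the units is -3, -5, -7, -6, -4, -8, mean -5.5.
Observing Albedo=1 restricts to units where Albedo's equation naturally yields 1: CO2 ∈ {6, 4, 2, 3, 5}. In that subpopulation Uptake = -3, -5, -7, -6, -4, mean -5.
Difference = -5.5 − (-5) = -0.5.

-0.5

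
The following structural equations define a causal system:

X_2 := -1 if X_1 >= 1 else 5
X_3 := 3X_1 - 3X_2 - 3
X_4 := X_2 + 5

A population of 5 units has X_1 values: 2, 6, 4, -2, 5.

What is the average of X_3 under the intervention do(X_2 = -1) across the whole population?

9

Under do(X_2=-1), X_2's equation is replaced by X_2=-1 for every unit. Per-unit X_3: 6, 18, 12, -6, 15. Mean = 9.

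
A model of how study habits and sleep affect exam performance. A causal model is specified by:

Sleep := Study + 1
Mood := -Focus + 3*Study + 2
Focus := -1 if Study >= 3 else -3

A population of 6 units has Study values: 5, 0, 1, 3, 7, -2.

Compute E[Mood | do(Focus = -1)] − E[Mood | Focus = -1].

Every unit gets Focus=-1 under the intervention. Mood values become 18, 3, 6, 12, 24, -3; E[Mood|do(Focus=-1)] = 10.
Conditioning on Focus=-1 selects the 3 unit(s) with Study ∈ {5, 3, 7}. Their Mood values: 18, 12, 24. Mean = 18.
Difference = 10 − 18 = -8.

-8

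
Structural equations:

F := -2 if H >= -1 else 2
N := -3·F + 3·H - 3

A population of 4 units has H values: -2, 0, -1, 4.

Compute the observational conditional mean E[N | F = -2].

Conditioning on F=-2 selects the 3 unit(s) with H ∈ {0, -1, 4}. Their N values: 3, 0, 15. Mean = 6.

6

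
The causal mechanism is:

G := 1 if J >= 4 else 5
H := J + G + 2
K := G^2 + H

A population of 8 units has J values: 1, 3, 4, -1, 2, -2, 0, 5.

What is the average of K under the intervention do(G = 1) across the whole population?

do(G=1) breaks G's dependence on J. With G=1 fixed, K across the units is 5, 7, 8, 3, 6, 2, 4, 9, mean 5.5.

5.5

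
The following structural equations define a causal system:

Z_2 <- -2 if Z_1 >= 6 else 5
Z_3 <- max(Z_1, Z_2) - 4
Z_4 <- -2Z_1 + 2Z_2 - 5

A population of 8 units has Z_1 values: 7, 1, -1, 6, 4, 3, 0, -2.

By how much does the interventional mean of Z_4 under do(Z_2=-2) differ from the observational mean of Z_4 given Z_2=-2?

do(Z_2=-2) breaks Z_2's dependence on Z_1. With Z_2=-2 fixed, Z_4 across the units is -23, -11, -7, -21, -17, -15, -9, -5, mean -13.5.
E[Z_4|Z_2=-2] averages over only the 2 units with Z_2=-2 (Z_1 = 7, 6): Z_4 = -23, -21, mean -22.
Difference = -13.5 − (-22) = 8.5.

8.5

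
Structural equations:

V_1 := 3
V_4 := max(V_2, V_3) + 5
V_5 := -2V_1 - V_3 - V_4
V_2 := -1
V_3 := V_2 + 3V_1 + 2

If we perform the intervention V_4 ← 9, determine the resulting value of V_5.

-25

Intervening sets V_4 = 9 and removes its equation (V_4 := max(V_2, V_3) + 5).
V_3 = V_2 + 3V_1 + 2  [with V_2=-1, V_1=3]  = 10
V_5 = -2V_1 - V_3 - V_4  [with V_1=3, V_3=10, V_4=9]  = -25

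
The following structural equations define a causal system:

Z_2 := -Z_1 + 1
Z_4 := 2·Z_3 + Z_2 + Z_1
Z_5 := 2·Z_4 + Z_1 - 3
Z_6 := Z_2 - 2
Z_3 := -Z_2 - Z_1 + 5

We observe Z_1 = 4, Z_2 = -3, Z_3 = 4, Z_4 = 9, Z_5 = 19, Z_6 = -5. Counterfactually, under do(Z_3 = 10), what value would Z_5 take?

43

do(Z_3=10) replaces the equation Z_3 := -Z_2 - Z_1 + 5 with the constant Z_3 = 10.
Z_2 = -Z_1 + 1  [with Z_1=4]  = -3
Z_4 = 2·Z_3 + Z_2 + Z_1  [with Z_3=10, Z_2=-3, Z_1=4]  = 21
Z_5 = 2·Z_4 + Z_1 - 3  [with Z_4=21, Z_1=4]  = 43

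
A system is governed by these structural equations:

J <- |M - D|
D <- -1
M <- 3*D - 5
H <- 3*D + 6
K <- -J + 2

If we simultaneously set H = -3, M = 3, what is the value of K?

Setting H = -3, M = 3 by intervention discards those variables' equations.
J = |M - D|  [with M=3, D=-1]  = 4
K = -J + 2  [with J=4]  = -2

-2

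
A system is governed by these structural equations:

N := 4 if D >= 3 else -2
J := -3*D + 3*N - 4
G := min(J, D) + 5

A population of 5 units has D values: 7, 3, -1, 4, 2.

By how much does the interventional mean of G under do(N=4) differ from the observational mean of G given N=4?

Under do(N=4), N's equation is replaced by N=4 for every unit. Per-unit G: -8, 4, 4, 1, 7. Mean = 1.6.
E[G|N=4] averages over only the 3 units with N=4 (D = 7, 3, 4): G = -8, 4, 1, mean -1.
Difference = 1.6 − (-1) = 2.6.

2.6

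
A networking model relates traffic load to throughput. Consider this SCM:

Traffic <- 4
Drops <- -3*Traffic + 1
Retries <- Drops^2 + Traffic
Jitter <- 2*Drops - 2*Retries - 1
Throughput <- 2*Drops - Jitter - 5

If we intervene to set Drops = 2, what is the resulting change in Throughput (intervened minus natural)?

-234

do(Drops=2) replaces the equation Drops <- -3*Traffic + 1 with the constant Drops = 2.
Retries = Drops^2 + Traffic  [with Drops=2, Traffic=4]  = 8
Jitter = 2*Drops - 2*Retries - 1  [with Drops=2, Retries=8]  = -13
Throughput = 2*Drops - Jitter - 5  [with Drops=2, Jitter=-13]  = 12
Without intervention: Drops = -3*Traffic + 1  [with Traffic=4]  = -11; Retries = Drops^2 + Traffic  [with Drops=-11, Traffic=4]  = 125; Jitter = 2*Drops - 2*Retries - 1  [with Drops=-11, Retries=125]  = -273; Throughput = 2*Drops - Jitter - 5  [with Drops=-11, Jitter=-273]  = 246.
Change = 12 − 246 = -234.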